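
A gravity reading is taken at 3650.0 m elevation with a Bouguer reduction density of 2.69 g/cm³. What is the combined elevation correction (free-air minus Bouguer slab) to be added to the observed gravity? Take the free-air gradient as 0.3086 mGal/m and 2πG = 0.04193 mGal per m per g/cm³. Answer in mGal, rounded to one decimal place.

714.7

Combined gradient = 0.3086 − 0.04193 × 2.69 = 0.1958083 mGal/m
Combined elevation correction = 0.1958083 × 3650.0 = 714.7 mGal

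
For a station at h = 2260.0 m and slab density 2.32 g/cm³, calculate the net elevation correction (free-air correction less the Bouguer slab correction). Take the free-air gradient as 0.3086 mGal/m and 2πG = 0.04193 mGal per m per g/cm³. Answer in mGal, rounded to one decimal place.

Combined gradient = 0.3086 − 0.04193 × 2.32 = 0.2113224 mGal/m
Combined elevation correction = 0.2113224 × 2260.0 = 477.6 mGal

477.6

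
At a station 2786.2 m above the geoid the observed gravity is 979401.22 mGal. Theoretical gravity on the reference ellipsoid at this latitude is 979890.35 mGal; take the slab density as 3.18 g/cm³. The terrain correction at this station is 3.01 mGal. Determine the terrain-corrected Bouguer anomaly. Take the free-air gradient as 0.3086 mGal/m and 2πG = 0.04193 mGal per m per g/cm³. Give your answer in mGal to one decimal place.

2.2

Free-air correction = 0.3086 × 2786.2 = 859.82 mGal
Free-air anomaly = 979401.22 − 979890.35 + (859.82) = 370.69 mGal
Bouguer slab correction = 0.04193 × 3.18 × 2786.2 = 371.50 mGal
Simple Bouguer anomaly = 370.69 − (371.50) = -0.81 mGal
Complete Bouguer anomaly = -0.81 + 3.01 = 2.20 mGal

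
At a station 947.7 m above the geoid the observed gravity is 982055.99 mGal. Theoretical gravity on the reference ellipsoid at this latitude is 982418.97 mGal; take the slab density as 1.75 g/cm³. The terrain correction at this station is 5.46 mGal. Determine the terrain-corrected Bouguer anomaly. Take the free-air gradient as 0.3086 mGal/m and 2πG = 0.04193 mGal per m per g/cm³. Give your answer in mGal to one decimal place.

Free-air correction = 0.3086 × 947.7 = 292.46 mGal
Free-air anomaly = 982055.99 − 982418.97 + (292.46) = -70.52 mGal
Bouguer slab correction = 0.04193 × 1.75 × 947.7 = 69.54 mGal
Simple Bouguer anomaly = -70.52 − (69.54) = -140.06 mGal
Complete Bouguer anomaly = -140.06 + 5.46 = -134.60 mGal

-134.6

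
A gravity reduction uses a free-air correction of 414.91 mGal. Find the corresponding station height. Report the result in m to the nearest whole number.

h = 414.91 / 0.3086 = 1344.49 m

1344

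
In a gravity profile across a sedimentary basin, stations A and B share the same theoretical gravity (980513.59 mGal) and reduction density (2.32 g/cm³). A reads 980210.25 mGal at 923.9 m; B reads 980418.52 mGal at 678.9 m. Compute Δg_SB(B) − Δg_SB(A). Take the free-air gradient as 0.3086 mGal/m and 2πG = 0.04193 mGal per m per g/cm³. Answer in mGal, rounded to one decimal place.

Δg_SB(A) = 980210.25 − 980513.59 + 0.3086×923.9 − 0.04193×2.32×923.9 = -108.10 mGal
Δg_SB(B) = 980418.52 − 980513.59 + 0.3086×678.9 − 0.04193×2.32×678.9 = 48.40 mGal
Difference = 48.40 − (-108.10) = 156.50 mGal

156.5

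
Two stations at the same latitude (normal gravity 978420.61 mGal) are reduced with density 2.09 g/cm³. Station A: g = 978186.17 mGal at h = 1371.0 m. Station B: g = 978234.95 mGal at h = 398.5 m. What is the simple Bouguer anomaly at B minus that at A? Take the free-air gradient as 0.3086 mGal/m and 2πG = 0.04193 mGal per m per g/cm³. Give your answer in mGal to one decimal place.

Δg_SB(A) = 978186.17 − 978420.61 + 0.3086×1371.0 − 0.04193×2.09×1371.0 = 68.50 mGal
Δg_SB(B) = 978234.95 − 978420.61 + 0.3086×398.5 − 0.04193×2.09×398.5 = -97.60 mGal
Difference = -97.60 − (68.50) = -166.10 mGal

-166.1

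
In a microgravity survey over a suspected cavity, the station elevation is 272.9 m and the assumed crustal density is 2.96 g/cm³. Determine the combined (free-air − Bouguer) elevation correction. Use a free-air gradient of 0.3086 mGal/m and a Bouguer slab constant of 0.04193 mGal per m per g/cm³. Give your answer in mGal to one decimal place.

50.3

Combined gradient = 0.3086 − 0.04193 × 2.96 = 0.1844872 mGal/m
Combined elevation correction = 0.1844872 × 272.9 = 50.3 mGal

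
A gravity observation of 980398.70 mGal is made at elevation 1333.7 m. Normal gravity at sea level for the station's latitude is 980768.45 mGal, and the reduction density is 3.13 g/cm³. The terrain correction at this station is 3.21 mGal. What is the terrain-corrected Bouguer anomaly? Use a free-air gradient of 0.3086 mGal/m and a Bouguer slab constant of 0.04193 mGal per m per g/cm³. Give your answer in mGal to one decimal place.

-130.0

Free-air correction = 0.3086 × 1333.7 = 411.58 mGal
Free-air anomaly = 980398.70 − 980768.45 + (411.58) = 41.83 mGal
Bouguer slab correction = 0.04193 × 3.13 × 1333.7 = 175.04 mGal
Simple Bouguer anomaly = 41.83 − (175.04) = -133.21 mGal
Complete Bouguer anomaly = -133.21 + 3.21 = -130.00 mGal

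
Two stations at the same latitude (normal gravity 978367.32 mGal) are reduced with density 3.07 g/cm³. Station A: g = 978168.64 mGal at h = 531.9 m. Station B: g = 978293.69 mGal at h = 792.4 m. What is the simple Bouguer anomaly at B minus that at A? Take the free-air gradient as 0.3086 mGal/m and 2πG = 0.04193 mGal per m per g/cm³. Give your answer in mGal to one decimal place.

Δg_SB(A) = 978168.64 − 978367.32 + 0.3086×531.9 − 0.04193×3.07×531.9 = -103.00 mGal
Δg_SB(B) = 978293.69 − 978367.32 + 0.3086×792.4 − 0.04193×3.07×792.4 = 68.90 mGal
Difference = 68.90 − (-103.00) = 171.90 mGal

171.9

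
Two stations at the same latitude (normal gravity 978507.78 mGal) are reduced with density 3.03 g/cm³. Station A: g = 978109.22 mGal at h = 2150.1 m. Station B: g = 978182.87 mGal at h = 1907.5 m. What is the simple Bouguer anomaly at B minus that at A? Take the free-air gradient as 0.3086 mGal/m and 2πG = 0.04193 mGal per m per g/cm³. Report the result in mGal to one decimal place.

29.6

Δg_SB(A) = 978109.22 − 978507.78 + 0.3086×2150.1 − 0.04193×3.03×2150.1 = -8.20 mGal
Δg_SB(B) = 978182.87 − 978507.78 + 0.3086×1907.5 − 0.04193×3.03×1907.5 = 21.40 mGal
Difference = 21.40 − (-8.20) = 29.60 mGal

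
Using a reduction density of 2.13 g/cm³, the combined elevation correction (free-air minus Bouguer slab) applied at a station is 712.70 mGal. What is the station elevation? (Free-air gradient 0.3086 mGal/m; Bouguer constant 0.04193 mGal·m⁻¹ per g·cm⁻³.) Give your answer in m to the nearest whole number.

3250

Combined gradient = 0.3086 − 0.04193 × 2.13 = 0.2192891 mGal/m
h = 712.70 / 0.2192891 = 3250.05 m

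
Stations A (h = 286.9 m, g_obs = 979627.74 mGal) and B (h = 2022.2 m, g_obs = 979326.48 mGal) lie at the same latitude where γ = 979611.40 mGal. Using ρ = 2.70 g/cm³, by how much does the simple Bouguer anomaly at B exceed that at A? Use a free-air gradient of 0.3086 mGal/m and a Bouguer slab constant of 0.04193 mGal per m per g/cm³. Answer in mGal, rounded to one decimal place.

Δg_SB(A) = 979627.74 − 979611.40 + 0.3086×286.9 − 0.04193×2.70×286.9 = 72.40 mGal
Δg_SB(B) = 979326.48 − 979611.40 + 0.3086×2022.2 − 0.04193×2.70×2022.2 = 110.20 mGal
Difference = 110.20 − (72.40) = 37.80 mGal

37.8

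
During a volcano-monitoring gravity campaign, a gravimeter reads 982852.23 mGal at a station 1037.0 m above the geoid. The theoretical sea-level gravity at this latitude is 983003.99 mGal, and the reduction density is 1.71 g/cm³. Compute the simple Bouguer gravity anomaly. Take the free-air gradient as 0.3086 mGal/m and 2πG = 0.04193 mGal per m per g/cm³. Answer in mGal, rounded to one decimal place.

Free-air correction = 0.3086 × 1037.0 = 320.02 mGal
Free-air anomaly = 982852.23 − 983003.99 + (320.02) = 168.26 mGal
Bouguer slab correction = 0.04193 × 1.71 × 1037.0 = 74.35 mGal
Simple Bouguer anomaly = 168.26 − (74.35) = 93.91 mGal

93.9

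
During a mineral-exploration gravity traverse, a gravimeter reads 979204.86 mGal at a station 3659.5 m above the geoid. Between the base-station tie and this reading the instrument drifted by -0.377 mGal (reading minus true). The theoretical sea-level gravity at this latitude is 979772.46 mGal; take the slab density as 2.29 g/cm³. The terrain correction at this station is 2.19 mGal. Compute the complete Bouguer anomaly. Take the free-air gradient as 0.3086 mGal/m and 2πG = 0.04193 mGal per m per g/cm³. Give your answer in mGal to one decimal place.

Drift-corrected reading = 979204.86 − (-0.377) = 979205.237 mGal
Free-air correction = 0.3086 × 3659.5 = 1129.32 mGal
Free-air anomaly = 979205.237 − 979772.46 + (1129.32) = 562.097 mGal
Bouguer slab correction = 0.04193 × 2.29 × 3659.5 = 351.38 mGal
Simple Bouguer anomaly = 562.097 − (351.38) = 210.717 mGal
Complete Bouguer anomaly = 210.717 + 2.19 = 212.907 mGal

212.9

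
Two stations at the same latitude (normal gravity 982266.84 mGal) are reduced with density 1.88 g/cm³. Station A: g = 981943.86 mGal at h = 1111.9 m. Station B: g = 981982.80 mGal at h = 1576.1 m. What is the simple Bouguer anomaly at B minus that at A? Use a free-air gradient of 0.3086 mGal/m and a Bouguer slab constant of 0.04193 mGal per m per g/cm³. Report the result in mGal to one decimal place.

145.6

Δg_SB(A) = 981943.86 − 982266.84 + 0.3086×1111.9 − 0.04193×1.88×1111.9 = -67.50 mGal
Δg_SB(B) = 981982.80 − 982266.84 + 0.3086×1576.1 − 0.04193×1.88×1576.1 = 78.10 mGal
Difference = 78.10 − (-67.50) = 145.60 mGal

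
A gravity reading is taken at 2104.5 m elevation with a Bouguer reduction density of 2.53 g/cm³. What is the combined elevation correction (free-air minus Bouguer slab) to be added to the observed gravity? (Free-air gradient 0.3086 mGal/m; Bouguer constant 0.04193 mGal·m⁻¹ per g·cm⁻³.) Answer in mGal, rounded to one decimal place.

426.2

Combined gradient = 0.3086 − 0.04193 × 2.53 = 0.2025171 mGal/m
Combined elevation correction = 0.2025171 × 2104.5 = 426.2 mGal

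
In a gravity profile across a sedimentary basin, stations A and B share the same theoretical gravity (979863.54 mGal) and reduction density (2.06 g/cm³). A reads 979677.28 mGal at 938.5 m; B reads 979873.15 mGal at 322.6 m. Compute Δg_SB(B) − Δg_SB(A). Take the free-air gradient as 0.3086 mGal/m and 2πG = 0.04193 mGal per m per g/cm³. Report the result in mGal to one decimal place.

Δg_SB(A) = 979677.28 − 979863.54 + 0.3086×938.5 − 0.04193×2.06×938.5 = 22.30 mGal
Δg_SB(B) = 979873.15 − 979863.54 + 0.3086×322.6 − 0.04193×2.06×322.6 = 81.30 mGal
Difference = 81.30 − (22.30) = 59.00 mGal

59.0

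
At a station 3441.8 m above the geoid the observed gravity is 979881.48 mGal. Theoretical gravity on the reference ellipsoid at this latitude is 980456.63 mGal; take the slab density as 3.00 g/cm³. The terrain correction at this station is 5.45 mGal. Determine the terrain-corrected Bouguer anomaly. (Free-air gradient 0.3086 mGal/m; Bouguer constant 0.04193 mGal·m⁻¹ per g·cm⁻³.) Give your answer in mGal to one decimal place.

59.5

Free-air correction = 0.3086 × 3441.8 = 1062.14 mGal
Free-air anomaly = 979881.48 − 980456.63 + (1062.14) = 486.99 mGal
Bouguer slab correction = 0.04193 × 3.00 × 3441.8 = 432.94 mGal
Simple Bouguer anomaly = 486.99 − (432.94) = 54.05 mGal
Complete Bouguer anomaly = 54.05 + 5.45 = 59.50 mGal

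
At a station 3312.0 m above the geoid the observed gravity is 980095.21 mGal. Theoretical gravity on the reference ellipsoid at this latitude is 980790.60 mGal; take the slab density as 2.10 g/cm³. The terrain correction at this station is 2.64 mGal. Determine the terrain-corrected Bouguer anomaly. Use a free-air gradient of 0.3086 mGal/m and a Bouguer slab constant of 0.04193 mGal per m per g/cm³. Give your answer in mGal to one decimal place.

Free-air correction = 0.3086 × 3312.0 = 1022.08 mGal
Free-air anomaly = 980095.21 − 980790.60 + (1022.08) = 326.69 mGal
Bouguer slab correction = 0.04193 × 2.10 × 3312.0 = 291.63 mGal
Simple Bouguer anomaly = 326.69 − (291.63) = 35.06 mGal
Complete Bouguer anomaly = 35.06 + 2.64 = 37.70 mGal

37.7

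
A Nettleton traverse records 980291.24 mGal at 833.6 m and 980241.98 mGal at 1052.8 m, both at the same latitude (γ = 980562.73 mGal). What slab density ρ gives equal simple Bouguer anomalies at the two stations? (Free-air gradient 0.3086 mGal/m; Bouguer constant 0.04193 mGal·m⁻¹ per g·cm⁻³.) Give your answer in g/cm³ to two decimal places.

Δg_obs = 980241.98 − 980291.24 = -49.26 mGal over Δh = 1052.8 − 833.6 = 219.2 m
Equal Bouguer anomalies ⇒ Δg_obs + (0.3086 − 0.04193ρ)·Δh = 0
0.3086 − 0.04193ρ = −Δg_obs/Δh = 0.22473
ρ = (0.3086 − 0.22473) / 0.04193 = 2.00 g/cm³

2.00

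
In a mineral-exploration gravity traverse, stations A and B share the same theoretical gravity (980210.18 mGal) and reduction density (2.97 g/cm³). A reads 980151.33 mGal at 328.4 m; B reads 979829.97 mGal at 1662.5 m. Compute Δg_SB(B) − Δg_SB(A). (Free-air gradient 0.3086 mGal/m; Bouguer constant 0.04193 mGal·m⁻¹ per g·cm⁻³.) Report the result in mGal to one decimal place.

Δg_SB(A) = 980151.33 − 980210.18 + 0.3086×328.4 − 0.04193×2.97×328.4 = 1.60 mGal
Δg_SB(B) = 979829.97 − 980210.18 + 0.3086×1662.5 − 0.04193×2.97×1662.5 = -74.20 mGal
Difference = -74.20 − (1.60) = -75.80 mGal

-75.8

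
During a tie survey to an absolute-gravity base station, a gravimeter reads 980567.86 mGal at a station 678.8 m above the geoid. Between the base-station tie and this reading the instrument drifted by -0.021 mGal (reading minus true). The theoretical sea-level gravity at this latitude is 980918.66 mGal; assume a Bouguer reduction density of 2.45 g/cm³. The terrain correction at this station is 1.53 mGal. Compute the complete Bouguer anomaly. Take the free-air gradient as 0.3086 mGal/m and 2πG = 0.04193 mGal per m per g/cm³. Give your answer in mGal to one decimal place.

Drift-corrected reading = 980567.86 − (-0.021) = 980567.881 mGal
Free-air correction = 0.3086 × 678.8 = 209.48 mGal
Free-air anomaly = 980567.881 − 980918.66 + (209.48) = -141.299 mGal
Bouguer slab correction = 0.04193 × 2.45 × 678.8 = 69.73 mGal
Simple Bouguer anomaly = -141.299 − (69.73) = -211.029 mGal
Complete Bouguer anomaly = -211.029 + 1.53 = -209.499 mGal

-209.5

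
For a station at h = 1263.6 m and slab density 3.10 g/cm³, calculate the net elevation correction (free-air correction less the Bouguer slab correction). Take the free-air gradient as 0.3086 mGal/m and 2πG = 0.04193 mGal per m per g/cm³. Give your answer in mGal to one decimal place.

225.7

Combined gradient = 0.3086 − 0.04193 × 3.10 = 0.1786170 mGal/m
Combined elevation correction = 0.1786170 × 1263.6 = 225.7 mGal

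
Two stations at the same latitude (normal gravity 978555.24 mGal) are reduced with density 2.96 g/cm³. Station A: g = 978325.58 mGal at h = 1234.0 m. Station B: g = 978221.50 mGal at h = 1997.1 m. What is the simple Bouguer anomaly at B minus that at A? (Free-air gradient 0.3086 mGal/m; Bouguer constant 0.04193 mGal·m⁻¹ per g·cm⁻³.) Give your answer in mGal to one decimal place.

36.7

Δg_SB(A) = 978325.58 − 978555.24 + 0.3086×1234.0 − 0.04193×2.96×1234.0 = -2.00 mGal
Δg_SB(B) = 978221.50 − 978555.24 + 0.3086×1997.1 − 0.04193×2.96×1997.1 = 34.70 mGal
Difference = 34.70 − (-2.00) = 36.70 mGal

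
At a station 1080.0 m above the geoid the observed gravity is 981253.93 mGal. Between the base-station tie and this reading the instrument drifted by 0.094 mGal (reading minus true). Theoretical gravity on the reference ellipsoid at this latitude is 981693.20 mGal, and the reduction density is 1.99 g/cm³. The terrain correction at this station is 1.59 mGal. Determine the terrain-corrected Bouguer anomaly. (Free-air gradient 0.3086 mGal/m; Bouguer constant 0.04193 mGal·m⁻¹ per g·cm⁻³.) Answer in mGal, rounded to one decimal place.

Drift-corrected reading = 981253.93 − (0.094) = 981253.836 mGal
Free-air correction = 0.3086 × 1080.0 = 333.29 mGal
Free-air anomaly = 981253.836 − 981693.20 + (333.29) = -106.074 mGal
Bouguer slab correction = 0.04193 × 1.99 × 1080.0 = 90.12 mGal
Simple Bouguer anomaly = -106.074 − (90.12) = -196.194 mGal
Complete Bouguer anomaly = -196.194 + 1.59 = -194.604 mGal

-194.6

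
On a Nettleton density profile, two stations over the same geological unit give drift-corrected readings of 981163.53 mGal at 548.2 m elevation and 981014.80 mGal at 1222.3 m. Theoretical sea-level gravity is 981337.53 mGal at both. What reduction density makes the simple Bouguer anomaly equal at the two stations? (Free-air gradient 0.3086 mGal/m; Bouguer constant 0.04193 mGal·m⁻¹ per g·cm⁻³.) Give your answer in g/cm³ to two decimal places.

Δg_obs = 981014.80 − 981163.53 = -148.73 mGal over Δh = 1222.3 − 548.2 = 674.1 m
Equal Bouguer anomalies ⇒ Δg_obs + (0.3086 − 0.04193ρ)·Δh = 0
0.3086 − 0.04193ρ = −Δg_obs/Δh = 0.22063
ρ = (0.3086 − 0.22063) / 0.04193 = 2.10 g/cm³

2.10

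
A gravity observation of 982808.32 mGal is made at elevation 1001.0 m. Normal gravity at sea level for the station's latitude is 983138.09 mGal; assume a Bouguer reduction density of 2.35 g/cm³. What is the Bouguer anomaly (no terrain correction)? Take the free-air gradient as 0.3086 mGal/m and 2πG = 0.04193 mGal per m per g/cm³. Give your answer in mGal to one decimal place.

Free-air correction = 0.3086 × 1001.0 = 308.91 mGal
Free-air anomaly = 982808.32 − 983138.09 + (308.91) = -20.86 mGal
Bouguer slab correction = 0.04193 × 2.35 × 1001.0 = 98.63 mGal
Simple Bouguer anomaly = -20.86 − (98.63) = -119.49 mGal

-119.5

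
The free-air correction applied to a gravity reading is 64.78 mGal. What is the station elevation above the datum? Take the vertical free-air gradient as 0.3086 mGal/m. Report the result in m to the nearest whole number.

h = 64.78 / 0.3086 = 209.92 m

210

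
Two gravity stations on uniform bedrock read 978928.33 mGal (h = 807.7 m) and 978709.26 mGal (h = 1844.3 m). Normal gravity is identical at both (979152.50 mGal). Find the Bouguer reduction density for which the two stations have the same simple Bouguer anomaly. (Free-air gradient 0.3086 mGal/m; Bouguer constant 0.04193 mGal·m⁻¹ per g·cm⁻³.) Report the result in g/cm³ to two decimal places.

Δg_obs = 978709.26 − 978928.33 = -219.07 mGal over Δh = 1844.3 − 807.7 = 1036.6 m
Equal Bouguer anomalies ⇒ Δg_obs + (0.3086 − 0.04193ρ)·Δh = 0
0.3086 − 0.04193ρ = −Δg_obs/Δh = 0.21134
ρ = (0.3086 − 0.21134) / 0.04193 = 2.32 g/cm³

2.32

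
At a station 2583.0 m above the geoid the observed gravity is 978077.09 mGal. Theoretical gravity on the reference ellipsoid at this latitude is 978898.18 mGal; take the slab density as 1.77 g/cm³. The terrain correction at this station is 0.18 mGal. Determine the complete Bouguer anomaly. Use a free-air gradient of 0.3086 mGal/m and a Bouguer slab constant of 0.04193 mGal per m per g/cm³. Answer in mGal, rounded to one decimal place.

Free-air correction = 0.3086 × 2583.0 = 797.11 mGal
Free-air anomaly = 978077.09 − 978898.18 + (797.11) = -23.98 mGal
Bouguer slab correction = 0.04193 × 1.77 × 2583.0 = 191.70 mGal
Simple Bouguer anomaly = -23.98 − (191.70) = -215.68 mGal
Complete Bouguer anomaly = -215.68 + 0.18 = -215.50 mGal

-215.5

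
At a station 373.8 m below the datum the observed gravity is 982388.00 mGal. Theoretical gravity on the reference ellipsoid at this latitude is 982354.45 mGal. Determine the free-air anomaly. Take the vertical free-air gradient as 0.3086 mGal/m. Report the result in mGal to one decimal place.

-81.8

Free-air correction = 0.3086 × -373.8 = -115.35 mGal
Free-air anomaly = 982388.00 − 982354.45 + (-115.35) = -81.80 mGal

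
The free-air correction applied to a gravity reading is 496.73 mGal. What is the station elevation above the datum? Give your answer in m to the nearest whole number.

1610

h = 496.73 / 0.3086 = 1609.62 m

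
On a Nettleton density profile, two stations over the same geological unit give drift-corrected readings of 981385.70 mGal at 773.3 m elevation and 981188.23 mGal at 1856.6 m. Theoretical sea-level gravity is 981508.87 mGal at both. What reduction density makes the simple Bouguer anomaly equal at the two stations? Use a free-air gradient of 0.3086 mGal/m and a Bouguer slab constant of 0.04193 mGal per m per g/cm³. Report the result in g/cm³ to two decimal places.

3.01

Δg_obs = 981188.23 − 981385.70 = -197.47 mGal over Δh = 1856.6 − 773.3 = 1083.3 m
Equal Bouguer anomalies ⇒ Δg_obs + (0.3086 − 0.04193ρ)·Δh = 0
0.3086 − 0.04193ρ = −Δg_obs/Δh = 0.18229
ρ = (0.3086 − 0.18229) / 0.04193 = 3.01 g/cm³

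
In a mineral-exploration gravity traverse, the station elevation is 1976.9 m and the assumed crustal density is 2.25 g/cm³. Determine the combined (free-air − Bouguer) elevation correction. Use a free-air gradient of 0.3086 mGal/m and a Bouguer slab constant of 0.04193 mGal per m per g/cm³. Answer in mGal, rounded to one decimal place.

Combined gradient = 0.3086 − 0.04193 × 2.25 = 0.2142575 mGal/m
Combined elevation correction = 0.2142575 × 1976.9 = 423.6 mGal

423.6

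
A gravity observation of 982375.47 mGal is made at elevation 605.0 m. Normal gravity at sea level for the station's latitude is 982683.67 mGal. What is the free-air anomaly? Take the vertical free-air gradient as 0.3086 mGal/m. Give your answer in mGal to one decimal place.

-121.5

Free-air correction = 0.3086 × 605.0 = 186.70 mGal
Free-air anomaly = 982375.47 − 982683.67 + (186.70) = -121.50 mGal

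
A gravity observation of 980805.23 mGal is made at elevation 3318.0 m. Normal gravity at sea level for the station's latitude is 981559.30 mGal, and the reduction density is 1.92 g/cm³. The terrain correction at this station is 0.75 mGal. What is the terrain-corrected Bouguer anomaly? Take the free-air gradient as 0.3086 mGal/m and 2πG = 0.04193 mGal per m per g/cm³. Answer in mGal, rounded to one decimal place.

Free-air correction = 0.3086 × 3318.0 = 1023.93 mGal
Free-air anomaly = 980805.23 − 981559.30 + (1023.93) = 269.86 mGal
Bouguer slab correction = 0.04193 × 1.92 × 3318.0 = 267.12 mGal
Simple Bouguer anomaly = 269.86 − (267.12) = 2.74 mGal
Complete Bouguer anomaly = 2.74 + 0.75 = 3.49 mGal

3.5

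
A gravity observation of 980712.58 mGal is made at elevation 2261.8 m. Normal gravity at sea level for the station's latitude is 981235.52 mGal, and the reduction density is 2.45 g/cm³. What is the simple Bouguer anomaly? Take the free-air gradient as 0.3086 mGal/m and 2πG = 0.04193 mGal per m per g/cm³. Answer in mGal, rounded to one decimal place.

Free-air correction = 0.3086 × 2261.8 = 697.99 mGal
Free-air anomaly = 980712.58 − 981235.52 + (697.99) = 175.05 mGal
Bouguer slab correction = 0.04193 × 2.45 × 2261.8 = 232.35 mGal
Simple Bouguer anomaly = 175.05 − (232.35) = -57.30 mGal

-57.3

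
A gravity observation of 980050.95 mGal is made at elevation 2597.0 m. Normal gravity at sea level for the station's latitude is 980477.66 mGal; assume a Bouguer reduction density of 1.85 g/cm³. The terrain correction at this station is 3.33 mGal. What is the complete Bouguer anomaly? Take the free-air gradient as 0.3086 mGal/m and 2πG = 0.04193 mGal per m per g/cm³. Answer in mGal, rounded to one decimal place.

Free-air correction = 0.3086 × 2597.0 = 801.43 mGal
Free-air anomaly = 980050.95 − 980477.66 + (801.43) = 374.72 mGal
Bouguer slab correction = 0.04193 × 1.85 × 2597.0 = 201.45 mGal
Simple Bouguer anomaly = 374.72 − (201.45) = 173.27 mGal
Complete Bouguer anomaly = 173.27 + 3.33 = 176.60 mGal

176.6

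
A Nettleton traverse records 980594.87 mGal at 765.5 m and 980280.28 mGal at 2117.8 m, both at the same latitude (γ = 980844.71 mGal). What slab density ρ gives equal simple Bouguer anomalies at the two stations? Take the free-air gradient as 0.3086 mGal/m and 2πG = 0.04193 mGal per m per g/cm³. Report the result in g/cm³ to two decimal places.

Δg_obs = 980280.28 − 980594.87 = -314.59 mGal over Δh = 2117.8 − 765.5 = 1352.3 m
Equal Bouguer anomalies ⇒ Δg_obs + (0.3086 − 0.04193ρ)·Δh = 0
0.3086 − 0.04193ρ = −Δg_obs/Δh = 0.23263
ρ = (0.3086 − 0.23263) / 0.04193 = 1.81 g/cm³

1.81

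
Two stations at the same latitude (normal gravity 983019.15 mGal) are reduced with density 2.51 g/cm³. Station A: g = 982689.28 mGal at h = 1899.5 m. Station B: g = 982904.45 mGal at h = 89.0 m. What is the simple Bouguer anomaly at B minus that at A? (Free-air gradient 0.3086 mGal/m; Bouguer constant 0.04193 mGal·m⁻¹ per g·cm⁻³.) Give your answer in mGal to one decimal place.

Δg_SB(A) = 982689.28 − 983019.15 + 0.3086×1899.5 − 0.04193×2.51×1899.5 = 56.40 mGal
Δg_SB(B) = 982904.45 − 983019.15 + 0.3086×89.0 − 0.04193×2.51×89.0 = -96.60 mGal
Difference = -96.60 − (56.40) = -153.00 mGal

-153.0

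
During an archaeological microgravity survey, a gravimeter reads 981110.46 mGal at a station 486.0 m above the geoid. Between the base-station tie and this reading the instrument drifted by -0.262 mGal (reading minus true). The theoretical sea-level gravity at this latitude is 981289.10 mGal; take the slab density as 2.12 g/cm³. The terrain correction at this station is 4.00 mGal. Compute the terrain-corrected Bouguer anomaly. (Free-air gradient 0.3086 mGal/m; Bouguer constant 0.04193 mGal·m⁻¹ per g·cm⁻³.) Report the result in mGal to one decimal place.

Drift-corrected reading = 981110.46 − (-0.262) = 981110.722 mGal
Free-air correction = 0.3086 × 486.0 = 149.98 mGal
Free-air anomaly = 981110.722 − 981289.10 + (149.98) = -28.398 mGal
Bouguer slab correction = 0.04193 × 2.12 × 486.0 = 43.20 mGal
Simple Bouguer anomaly = -28.398 − (43.20) = -71.598 mGal
Complete Bouguer anomaly = -71.598 + 4.00 = -67.598 mGal

-67.6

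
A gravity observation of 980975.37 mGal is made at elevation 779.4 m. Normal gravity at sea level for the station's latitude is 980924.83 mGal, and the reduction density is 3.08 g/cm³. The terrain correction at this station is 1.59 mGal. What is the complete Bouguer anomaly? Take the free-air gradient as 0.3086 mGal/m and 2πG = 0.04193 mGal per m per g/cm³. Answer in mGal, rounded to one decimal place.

Free-air correction = 0.3086 × 779.4 = 240.52 mGal
Free-air anomaly = 980975.37 − 980924.83 + (240.52) = 291.06 mGal
Bouguer slab correction = 0.04193 × 3.08 × 779.4 = 100.66 mGal
Simple Bouguer anomaly = 291.06 − (100.66) = 190.40 mGal
Complete Bouguer anomaly = 190.40 + 1.59 = 191.99 mGal

192.0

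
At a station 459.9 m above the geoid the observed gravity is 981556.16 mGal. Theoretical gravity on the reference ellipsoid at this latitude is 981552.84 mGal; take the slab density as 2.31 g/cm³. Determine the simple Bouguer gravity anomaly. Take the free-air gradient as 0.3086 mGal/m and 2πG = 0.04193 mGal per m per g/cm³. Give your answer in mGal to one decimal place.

100.7

Free-air correction = 0.3086 × 459.9 = 141.93 mGal
Free-air anomaly = 981556.16 − 981552.84 + (141.93) = 145.25 mGal
Bouguer slab correction = 0.04193 × 2.31 × 459.9 = 44.55 mGal
Simple Bouguer anomaly = 145.25 − (44.55) = 100.70 mGal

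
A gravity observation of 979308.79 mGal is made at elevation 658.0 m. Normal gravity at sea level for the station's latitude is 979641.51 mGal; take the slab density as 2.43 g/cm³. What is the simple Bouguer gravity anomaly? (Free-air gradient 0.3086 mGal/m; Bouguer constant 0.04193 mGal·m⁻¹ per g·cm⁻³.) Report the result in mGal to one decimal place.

-196.7

Free-air correction = 0.3086 × 658.0 = 203.06 mGal
Free-air anomaly = 979308.79 − 979641.51 + (203.06) = -129.66 mGal
Bouguer slab correction = 0.04193 × 2.43 × 658.0 = 67.04 mGal
Simple Bouguer anomaly = -129.66 − (67.04) = -196.70 mGal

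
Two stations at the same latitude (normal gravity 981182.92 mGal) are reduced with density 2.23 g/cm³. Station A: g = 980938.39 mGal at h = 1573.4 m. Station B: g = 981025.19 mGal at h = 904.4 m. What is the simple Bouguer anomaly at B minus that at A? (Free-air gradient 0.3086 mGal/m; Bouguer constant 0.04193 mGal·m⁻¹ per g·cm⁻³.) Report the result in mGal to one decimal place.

Δg_SB(A) = 980938.39 − 981182.92 + 0.3086×1573.4 − 0.04193×2.23×1573.4 = 93.90 mGal
Δg_SB(B) = 981025.19 − 981182.92 + 0.3086×904.4 − 0.04193×2.23×904.4 = 36.80 mGal
Difference = 36.80 − (93.90) = -57.10 mGal

-57.1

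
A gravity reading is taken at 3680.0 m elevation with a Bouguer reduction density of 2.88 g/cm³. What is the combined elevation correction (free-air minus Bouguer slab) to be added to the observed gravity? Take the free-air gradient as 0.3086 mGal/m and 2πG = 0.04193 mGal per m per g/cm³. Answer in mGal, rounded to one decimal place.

Combined gradient = 0.3086 − 0.04193 × 2.88 = 0.1878416 mGal/m
Combined elevation correction = 0.1878416 × 3680.0 = 691.3 mGal

691.3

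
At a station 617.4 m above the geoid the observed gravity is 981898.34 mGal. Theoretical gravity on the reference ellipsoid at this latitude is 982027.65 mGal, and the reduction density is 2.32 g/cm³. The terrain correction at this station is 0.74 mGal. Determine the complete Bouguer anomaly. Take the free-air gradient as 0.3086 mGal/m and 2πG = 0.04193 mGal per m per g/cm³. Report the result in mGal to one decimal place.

1.9

Free-air correction = 0.3086 × 617.4 = 190.53 mGal
Free-air anomaly = 981898.34 − 982027.65 + (190.53) = 61.22 mGal
Bouguer slab correction = 0.04193 × 2.32 × 617.4 = 60.06 mGal
Simple Bouguer anomaly = 61.22 − (60.06) = 1.16 mGal
Complete Bouguer anomaly = 1.16 + 0.74 = 1.90 mGal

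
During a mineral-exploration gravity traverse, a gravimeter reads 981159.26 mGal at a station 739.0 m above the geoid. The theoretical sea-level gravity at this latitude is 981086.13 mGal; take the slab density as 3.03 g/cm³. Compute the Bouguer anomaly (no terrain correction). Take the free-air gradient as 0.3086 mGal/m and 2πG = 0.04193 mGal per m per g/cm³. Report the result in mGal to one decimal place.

207.3

Free-air correction = 0.3086 × 739.0 = 228.06 mGal
Free-air anomaly = 981159.26 − 981086.13 + (228.06) = 301.19 mGal
Bouguer slab correction = 0.04193 × 3.03 × 739.0 = 93.89 mGal
Simple Bouguer anomaly = 301.19 − (93.89) = 207.30 mGal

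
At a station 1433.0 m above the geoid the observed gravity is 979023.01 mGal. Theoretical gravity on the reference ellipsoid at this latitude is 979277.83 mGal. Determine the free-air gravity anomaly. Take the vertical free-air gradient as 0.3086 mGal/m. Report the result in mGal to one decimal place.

187.4

Free-air correction = 0.3086 × 1433.0 = 442.22 mGal
Free-air anomaly = 979023.01 − 979277.83 + (442.22) = 187.40 mGal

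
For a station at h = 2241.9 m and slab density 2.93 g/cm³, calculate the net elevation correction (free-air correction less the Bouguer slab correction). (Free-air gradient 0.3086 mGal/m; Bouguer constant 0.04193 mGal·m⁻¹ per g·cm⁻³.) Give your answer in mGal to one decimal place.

Combined gradient = 0.3086 − 0.04193 × 2.93 = 0.1857451 mGal/m
Combined elevation correction = 0.1857451 × 2241.9 = 416.4 mGal

416.4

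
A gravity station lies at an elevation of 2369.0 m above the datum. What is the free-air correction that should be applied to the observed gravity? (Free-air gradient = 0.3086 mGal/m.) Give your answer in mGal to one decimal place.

Free-air correction = 0.3086 × 2369.0 = 731.1 mGal

731.1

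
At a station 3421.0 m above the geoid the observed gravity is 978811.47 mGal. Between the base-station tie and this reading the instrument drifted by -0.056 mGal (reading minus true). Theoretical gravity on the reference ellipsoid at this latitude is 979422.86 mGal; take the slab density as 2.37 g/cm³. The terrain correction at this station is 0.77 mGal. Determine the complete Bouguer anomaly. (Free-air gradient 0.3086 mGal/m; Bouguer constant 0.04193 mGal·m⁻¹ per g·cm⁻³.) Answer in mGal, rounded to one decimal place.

Drift-corrected reading = 978811.47 − (-0.056) = 978811.526 mGal
Free-air correction = 0.3086 × 3421.0 = 1055.72 mGal
Free-air anomaly = 978811.526 − 979422.86 + (1055.72) = 444.386 mGal
Bouguer slab correction = 0.04193 × 2.37 × 3421.0 = 339.96 mGal
Simple Bouguer anomaly = 444.386 − (339.96) = 104.426 mGal
Complete Bouguer anomaly = 104.426 + 0.77 = 105.196 mGal

105.2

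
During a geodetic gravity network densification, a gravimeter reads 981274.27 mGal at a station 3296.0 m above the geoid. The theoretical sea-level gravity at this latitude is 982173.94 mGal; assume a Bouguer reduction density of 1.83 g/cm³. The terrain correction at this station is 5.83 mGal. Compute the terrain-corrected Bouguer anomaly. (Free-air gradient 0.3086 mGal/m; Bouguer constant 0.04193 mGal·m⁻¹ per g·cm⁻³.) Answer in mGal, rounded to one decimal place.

-129.6

Free-air correction = 0.3086 × 3296.0 = 1017.15 mGal
Free-air anomaly = 981274.27 − 982173.94 + (1017.15) = 117.48 mGal
Bouguer slab correction = 0.04193 × 1.83 × 3296.0 = 252.91 mGal
Simple Bouguer anomaly = 117.48 − (252.91) = -135.43 mGal
Complete Bouguer anomaly = -135.43 + 5.83 = -129.60 mGal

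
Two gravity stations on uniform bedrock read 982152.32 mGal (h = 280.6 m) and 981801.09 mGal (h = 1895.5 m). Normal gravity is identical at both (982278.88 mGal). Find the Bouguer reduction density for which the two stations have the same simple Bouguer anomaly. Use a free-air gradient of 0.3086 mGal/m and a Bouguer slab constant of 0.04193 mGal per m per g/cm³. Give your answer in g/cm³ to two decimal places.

2.17

Δg_obs = 981801.09 − 982152.32 = -351.23 mGal over Δh = 1895.5 − 280.6 = 1614.9 m
Equal Bouguer anomalies ⇒ Δg_obs + (0.3086 − 0.04193ρ)·Δh = 0
0.3086 − 0.04193ρ = −Δg_obs/Δh = 0.21749
ρ = (0.3086 − 0.21749) / 0.04193 = 2.17 g/cm³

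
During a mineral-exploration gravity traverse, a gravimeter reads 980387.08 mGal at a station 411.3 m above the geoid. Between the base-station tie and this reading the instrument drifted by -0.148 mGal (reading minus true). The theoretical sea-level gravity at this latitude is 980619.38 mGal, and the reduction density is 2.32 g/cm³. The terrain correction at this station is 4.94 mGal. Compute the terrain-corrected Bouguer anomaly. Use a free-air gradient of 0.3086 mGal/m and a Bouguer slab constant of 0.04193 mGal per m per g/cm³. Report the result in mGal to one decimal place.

-140.3

Drift-corrected reading = 980387.08 − (-0.148) = 980387.228 mGal
Free-air correction = 0.3086 × 411.3 = 126.93 mGal
Free-air anomaly = 980387.228 − 980619.38 + (126.93) = -105.222 mGal
Bouguer slab correction = 0.04193 × 2.32 × 411.3 = 40.01 mGal
Simple Bouguer anomaly = -105.222 − (40.01) = -145.232 mGal
Complete Bouguer anomaly = -145.232 + 4.94 = -140.292 mGal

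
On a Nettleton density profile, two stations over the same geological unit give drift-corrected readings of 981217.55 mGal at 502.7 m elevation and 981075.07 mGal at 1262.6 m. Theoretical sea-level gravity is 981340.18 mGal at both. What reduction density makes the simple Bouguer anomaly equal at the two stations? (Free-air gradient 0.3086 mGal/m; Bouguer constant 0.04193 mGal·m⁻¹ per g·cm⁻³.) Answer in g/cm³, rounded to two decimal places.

Δg_obs = 981075.07 − 981217.55 = -142.48 mGal over Δh = 1262.6 − 502.7 = 759.9 m
Equal Bouguer anomalies ⇒ Δg_obs + (0.3086 − 0.04193ρ)·Δh = 0
0.3086 − 0.04193ρ = −Δg_obs/Δh = 0.18750
ρ = (0.3086 − 0.18750) / 0.04193 = 2.89 g/cm³

2.89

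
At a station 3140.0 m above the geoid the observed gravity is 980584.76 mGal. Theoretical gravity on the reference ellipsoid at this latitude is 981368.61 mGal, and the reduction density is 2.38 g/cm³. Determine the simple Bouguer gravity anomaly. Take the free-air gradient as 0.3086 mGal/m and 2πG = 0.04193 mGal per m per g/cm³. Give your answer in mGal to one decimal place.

Free-air correction = 0.3086 × 3140.0 = 969.00 mGal
Free-air anomaly = 980584.76 − 981368.61 + (969.00) = 185.15 mGal
Bouguer slab correction = 0.04193 × 2.38 × 3140.0 = 313.35 mGal
Simple Bouguer anomaly = 185.15 − (313.35) = -128.20 mGal

-128.2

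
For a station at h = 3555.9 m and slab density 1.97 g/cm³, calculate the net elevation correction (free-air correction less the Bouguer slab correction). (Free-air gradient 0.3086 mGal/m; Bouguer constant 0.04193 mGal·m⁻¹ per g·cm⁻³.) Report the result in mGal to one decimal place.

803.6

Combined gradient = 0.3086 − 0.04193 × 1.97 = 0.2259979 mGal/m
Combined elevation correction = 0.2259979 × 3555.9 = 803.6 mGal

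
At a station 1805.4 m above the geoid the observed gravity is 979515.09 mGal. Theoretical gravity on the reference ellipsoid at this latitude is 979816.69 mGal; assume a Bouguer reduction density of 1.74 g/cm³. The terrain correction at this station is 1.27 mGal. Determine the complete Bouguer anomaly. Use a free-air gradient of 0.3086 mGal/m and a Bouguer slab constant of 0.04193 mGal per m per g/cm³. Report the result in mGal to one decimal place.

Free-air correction = 0.3086 × 1805.4 = 557.15 mGal
Free-air anomaly = 979515.09 − 979816.69 + (557.15) = 255.55 mGal
Bouguer slab correction = 0.04193 × 1.74 × 1805.4 = 131.72 mGal
Simple Bouguer anomaly = 255.55 − (131.72) = 123.83 mGal
Complete Bouguer anomaly = 123.83 + 1.27 = 125.10 mGal

125.1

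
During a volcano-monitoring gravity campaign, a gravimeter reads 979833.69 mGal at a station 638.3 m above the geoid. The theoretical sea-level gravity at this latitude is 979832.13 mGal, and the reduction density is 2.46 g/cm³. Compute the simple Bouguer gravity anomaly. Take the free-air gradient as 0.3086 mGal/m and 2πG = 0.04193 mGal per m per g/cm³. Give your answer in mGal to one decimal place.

Free-air correction = 0.3086 × 638.3 = 196.98 mGal
Free-air anomaly = 979833.69 − 979832.13 + (196.98) = 198.54 mGal
Bouguer slab correction = 0.04193 × 2.46 × 638.3 = 65.84 mGal
Simple Bouguer anomaly = 198.54 − (65.84) = 132.70 mGal

132.7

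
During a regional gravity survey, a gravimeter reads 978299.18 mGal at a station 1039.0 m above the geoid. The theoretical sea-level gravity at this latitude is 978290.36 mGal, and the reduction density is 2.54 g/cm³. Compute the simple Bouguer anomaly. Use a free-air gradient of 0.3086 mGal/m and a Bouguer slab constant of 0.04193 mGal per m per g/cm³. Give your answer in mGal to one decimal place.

218.8

Free-air correction = 0.3086 × 1039.0 = 320.64 mGal
Free-air anomaly = 978299.18 − 978290.36 + (320.64) = 329.46 mGal
Bouguer slab correction = 0.04193 × 2.54 × 1039.0 = 110.66 mGal
Simple Bouguer anomaly = 329.46 − (110.66) = 218.80 mGal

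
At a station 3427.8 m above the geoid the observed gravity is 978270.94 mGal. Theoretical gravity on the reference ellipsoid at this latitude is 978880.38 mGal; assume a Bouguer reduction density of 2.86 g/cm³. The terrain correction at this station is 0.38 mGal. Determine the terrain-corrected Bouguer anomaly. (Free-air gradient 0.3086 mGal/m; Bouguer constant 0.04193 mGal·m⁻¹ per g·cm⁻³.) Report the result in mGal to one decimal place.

37.7

Free-air correction = 0.3086 × 3427.8 = 1057.82 mGal
Free-air anomaly = 978270.94 − 978880.38 + (1057.82) = 448.38 mGal
Bouguer slab correction = 0.04193 × 2.86 × 3427.8 = 411.06 mGal
Simple Bouguer anomaly = 448.38 − (411.06) = 37.32 mGal
Complete Bouguer anomaly = 37.32 + 0.38 = 37.70 mGal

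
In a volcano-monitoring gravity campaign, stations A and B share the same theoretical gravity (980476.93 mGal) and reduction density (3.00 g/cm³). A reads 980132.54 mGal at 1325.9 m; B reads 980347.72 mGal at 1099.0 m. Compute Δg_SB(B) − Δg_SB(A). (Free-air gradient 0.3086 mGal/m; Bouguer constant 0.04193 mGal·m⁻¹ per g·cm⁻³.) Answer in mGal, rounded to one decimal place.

173.7

Δg_SB(A) = 980132.54 − 980476.93 + 0.3086×1325.9 − 0.04193×3.00×1325.9 = -102.00 mGal
Δg_SB(B) = 980347.72 − 980476.93 + 0.3086×1099.0 − 0.04193×3.00×1099.0 = 71.70 mGal
Difference = 71.70 − (-102.00) = 173.70 mGal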